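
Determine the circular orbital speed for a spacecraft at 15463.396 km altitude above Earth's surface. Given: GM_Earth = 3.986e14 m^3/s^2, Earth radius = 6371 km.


r = R_E + alt = 6371.0 + 15463.396 = 21834.3960 km = 2.1834396e+07 m
v = sqrt(mu/r) = sqrt(3.986e14 / 2.1834396e+07) = 4272.6573 m/s = 4.2727 km/s

4.2727 km/s


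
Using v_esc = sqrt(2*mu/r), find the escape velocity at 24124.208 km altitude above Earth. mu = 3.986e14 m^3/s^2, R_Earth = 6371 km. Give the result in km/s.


r = 6371.0 + 24124.208 = 30495.2080 km = 3.0495208e+07 m
v_esc = sqrt(2*mu/r) = sqrt(2*3.986e14 / 3.0495208e+07)
v_esc = 5112.9064 m/s = 5.1129 km/s

5.1129 km/s


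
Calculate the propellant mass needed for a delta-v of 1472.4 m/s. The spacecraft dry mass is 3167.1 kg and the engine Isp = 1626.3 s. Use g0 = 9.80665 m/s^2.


ve = Isp * g0 = 1626.3 * 9.80665 = 15948.554895 m/s
mass ratio = exp(dv/ve) = exp(1472.4/15948.554895) = 1.09671774
m_prop = m_dry * (mr - 1) = 3167.1 * (1.09671774 - 1)
m_prop = 306.3147 kg

306.3147 kg


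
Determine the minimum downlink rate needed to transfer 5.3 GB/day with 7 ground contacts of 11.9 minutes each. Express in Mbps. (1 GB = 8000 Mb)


total contact time = 7 * 11.9 * 60 = 4998.0000 s
data = 5.3 GB = 42400.0000 Mb
rate = 42400.0000 / 4998.0000 = 8.4834 Mbps

8.4834 Mbps


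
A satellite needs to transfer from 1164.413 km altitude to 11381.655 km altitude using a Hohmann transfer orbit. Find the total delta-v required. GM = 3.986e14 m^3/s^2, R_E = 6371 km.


r1 = 7535.4130 km = 7.535413e+06 m
r2 = 17752.6550 km = 1.7752655e+07 m
dv1 = sqrt(mu/r1)*(sqrt(2*r2/(r1+r2)) - 1) = 1344.9239 m/s
dv2 = sqrt(mu/r2)*(1 - sqrt(2*r1/(r1+r2))) = 1080.4239 m/s
total dv = |dv1| + |dv2| = 1344.9239 + 1080.4239 = 2425.3478 m/s = 2.4253 km/s

2.4253 km/s


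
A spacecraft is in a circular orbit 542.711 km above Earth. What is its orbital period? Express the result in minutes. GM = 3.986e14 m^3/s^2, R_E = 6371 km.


r = 6913.7110 km = 6.913711e+06 m
T = 2*pi*sqrt(r^3/mu) = 2*pi*sqrt(3.3047124e+20 / 3.986e14)
T = 5721.0804 s = 95.3513 min

95.3513 minutes


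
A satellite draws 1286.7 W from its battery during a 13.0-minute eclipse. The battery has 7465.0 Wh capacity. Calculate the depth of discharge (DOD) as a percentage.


E_used = P * t / 60 = 1286.7 * 13.0 / 60 = 278.7850 Wh
DOD = E_used / E_total * 100 = 278.7850 / 7465.0 * 100
DOD = 3.7346 %

3.7346 %


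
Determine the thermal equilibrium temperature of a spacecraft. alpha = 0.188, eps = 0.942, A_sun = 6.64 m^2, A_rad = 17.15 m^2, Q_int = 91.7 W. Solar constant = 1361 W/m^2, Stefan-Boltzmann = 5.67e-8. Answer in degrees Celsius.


Numerator = alpha*S*A_sun + Q_int = 0.188*1361*6.64 + 91.7 = 1790.6635 W
Denominator = eps*sigma*A_rad = 0.942*5.67e-8*17.15 = 9.1600551e-07 W/K^4
T^4 = 1.9548611e+09 K^4
T = 210.2708 K = -62.8792 C

-62.8792 degrees Celsius


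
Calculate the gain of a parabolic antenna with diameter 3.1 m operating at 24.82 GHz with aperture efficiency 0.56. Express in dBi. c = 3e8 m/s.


lambda = c/f = 3e8 / 2.482e+10 = 0.01208703 m
G = eta*(pi*D/lambda)^2 = 0.56*(pi*3.1/0.01208703)^2
G = 363556.7438 (linear)
G = 10*log10(363556.7438) = 55.6057 dBi

55.6057 dBi


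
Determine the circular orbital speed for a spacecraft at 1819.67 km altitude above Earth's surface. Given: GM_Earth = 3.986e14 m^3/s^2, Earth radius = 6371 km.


r = R_E + alt = 6371.0 + 1819.67 = 8190.6700 km = 8.19067e+06 m
v = sqrt(mu/r) = sqrt(3.986e14 / 8.19067e+06) = 6976.0395 m/s = 6.9760 km/s

6.9760 km/s


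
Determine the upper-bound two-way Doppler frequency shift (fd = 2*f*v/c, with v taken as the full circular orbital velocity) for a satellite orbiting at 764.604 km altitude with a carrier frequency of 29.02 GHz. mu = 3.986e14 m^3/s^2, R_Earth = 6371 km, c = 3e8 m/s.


r = 7.135604e+06 m
v = sqrt(mu/r) = 7474.0032 m/s (worst-case radial velocity)
f = 29.02 GHz = 2.902e+10 Hz
fd = 2*f*v/c = 2*2.902e+10*7474.0032/3.0e+08
fd = 1.4459705e+06 Hz

1.4460e+06 Hz


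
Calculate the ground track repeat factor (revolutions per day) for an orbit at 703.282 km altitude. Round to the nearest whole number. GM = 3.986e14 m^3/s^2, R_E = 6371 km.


r = 7.074282e+06 m
T = 2*pi*sqrt(r^3/mu) = 5921.5414 s = 98.6924 min
revs/day = 1440 / 98.6924 = 14.5908
Rounded: 15 revolutions per day

15 revolutions per day


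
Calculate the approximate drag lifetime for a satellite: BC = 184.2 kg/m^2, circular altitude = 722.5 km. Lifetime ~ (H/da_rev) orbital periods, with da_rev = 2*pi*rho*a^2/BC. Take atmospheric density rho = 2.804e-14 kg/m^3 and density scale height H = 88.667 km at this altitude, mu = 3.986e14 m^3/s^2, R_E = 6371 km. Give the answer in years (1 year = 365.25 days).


a = R_E + alt = 7093.5000 km = 7.0935e+06 m
da_rev = 2*pi*rho*a^2/BC = 2*pi*2.804e-14*(7.0935e+06)^2/184.2 = 0.0481270673 m per revolution
N = H/da_rev = 88667.0000 m / 0.0481270673 m = 1.842352e+06 revolutions
P = 2*pi*sqrt(a^3/mu) = 5945.6875 s
lifetime = N*P = 1.842352e+06 * 5945.6875 = 1.0954049e+10 s = 126782.9798 days
years = 126782.9798 / 365.25 = 347.1129 years

347.1129 years


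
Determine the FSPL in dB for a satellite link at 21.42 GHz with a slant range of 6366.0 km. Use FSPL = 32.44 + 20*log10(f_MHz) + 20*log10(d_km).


f = 21.42 GHz = 21420.0000 MHz
d = 6366.0 km
FSPL = 32.44 + 20*log10(21420.0000) + 20*log10(6366.0)
FSPL = 32.44 + 86.6164 + 76.0773
FSPL = 195.1337 dB

195.1337 dB


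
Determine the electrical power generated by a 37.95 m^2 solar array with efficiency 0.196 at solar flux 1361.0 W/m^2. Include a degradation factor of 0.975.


P = area * eta * S * degradation
P = 37.95 * 0.196 * 1361.0 * 0.975
P = 9870.3054 W

9870.3054 W


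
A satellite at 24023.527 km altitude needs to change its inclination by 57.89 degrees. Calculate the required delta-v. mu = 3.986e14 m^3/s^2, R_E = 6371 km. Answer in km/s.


r = 30394.5270 km = 3.0394527e+07 m
V = sqrt(mu/r) = 3621.3538 m/s
di = 57.89 deg = 1.0104 rad
dV = 2*V*sin(di/2) = 2*3621.3538*sin(0.5051856)
dV = 3505.2519 m/s = 3.5053 km/s

3.5053 km/s


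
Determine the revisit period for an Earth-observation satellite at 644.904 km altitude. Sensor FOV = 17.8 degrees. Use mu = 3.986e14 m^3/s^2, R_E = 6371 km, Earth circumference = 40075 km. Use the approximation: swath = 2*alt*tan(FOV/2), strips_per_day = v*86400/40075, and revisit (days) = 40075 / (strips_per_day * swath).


swath = 2*644.904*tan(0.1553343) = 201.9785 km
v = sqrt(mu/r) = 7537.4914 m/s = 7.5375 km/s
strips/day = v*86400/40075 = 7.5375*86400/40075 = 16.2505
coverage/day = strips * swath = 16.2505 * 201.9785 = 3282.2547 km
revisit = 40075 / 3282.2547 = 12.2096 days

12.2096 days


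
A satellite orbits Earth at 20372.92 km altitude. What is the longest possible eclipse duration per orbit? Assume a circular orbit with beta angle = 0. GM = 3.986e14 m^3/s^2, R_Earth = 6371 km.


r = 26743.9200 km
T = 725.4334 min
Eclipse fraction = arcsin(R_E/r)/pi = arcsin(6371.0000/26743.9200)/pi
= arcsin(0.2382224)/pi = 0.07656471
Eclipse duration = 0.07656471 * 725.4334 = 55.5426 min

55.5426 minutes


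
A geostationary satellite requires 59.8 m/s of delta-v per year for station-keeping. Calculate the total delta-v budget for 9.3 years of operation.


dV = rate * years = 59.8 * 9.3
dV = 556.1400 m/s

556.1400 m/s


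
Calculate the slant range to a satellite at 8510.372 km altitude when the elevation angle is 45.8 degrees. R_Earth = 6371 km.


h = 8510.372 km, el = 45.8 deg
d = -R_E*sin(el) + sqrt((R_E*sin(el))^2 + 2*R_E*h + h^2)
d = -6371.0000*sin(0.7993608) + sqrt((6371.0000*0.7169106)^2 + 2*6371.0000*8510.372 + 8510.372^2)
d = 9635.6283 km

9635.6283 km


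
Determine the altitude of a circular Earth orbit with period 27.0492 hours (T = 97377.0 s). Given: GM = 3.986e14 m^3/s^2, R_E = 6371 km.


T = 97377.0 s
r = (mu*T^2/(4*pi^2))^(1/3) = (3.986e14 * 97377.0^2 / (4*pi^2))^(1/3)
r = 4.5747087e+07 m = 45747.0871 km
alt = r - R_E = 45747.0871 - 6371 = 39376.0871 km

39376.0871 km


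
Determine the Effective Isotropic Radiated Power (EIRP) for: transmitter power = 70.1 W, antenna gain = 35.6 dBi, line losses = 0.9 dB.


Pt = 70.1 W = 18.4572 dBW
EIRP = Pt_dBW + Gt - losses = 18.4572 + 35.6 - 0.9 = 53.1572 dBW

53.1572 dBW


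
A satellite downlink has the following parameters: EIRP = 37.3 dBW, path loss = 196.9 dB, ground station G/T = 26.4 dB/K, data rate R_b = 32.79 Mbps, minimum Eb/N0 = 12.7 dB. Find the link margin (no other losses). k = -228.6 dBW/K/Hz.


C/N0 = EIRP - FSPL + G/T - k = 37.3 - 196.9 + 26.4 - (-228.6)
C/N0 = 95.4000 dB-Hz
R_b = 32.79 Mbps = 3.279e+07 bps -> 10*log10(R_b) = 75.1574 dB-Hz
Eb/N0 = C/N0 - 10*log10(R_b) = 95.4000 - 75.1574 = 20.2426 dB
Margin = Eb/N0 - Eb/N0_req = 20.2426 - 12.7 = 7.5426 dB (link closes)

7.5426 dB


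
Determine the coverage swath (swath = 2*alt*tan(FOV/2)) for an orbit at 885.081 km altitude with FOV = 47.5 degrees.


FOV = 47.5 deg = 0.8290314 rad
swath = 2 * alt * tan(FOV/2) = 2 * 885.081 * tan(0.4145157)
swath = 2 * 885.081 * 0.4400105
swath = 778.8899 km

778.8899 km


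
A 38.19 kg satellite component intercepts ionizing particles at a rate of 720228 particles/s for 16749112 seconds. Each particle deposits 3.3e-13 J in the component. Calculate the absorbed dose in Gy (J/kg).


Total energy deposited = rate * time * E_per
  = 720228 * 16749112 * 3.3e-13 = 3.9808 J
Dose = E_total / mass = 3.9808 / 38.19
Dose = 0.104238 Gy

0.1042 Gy


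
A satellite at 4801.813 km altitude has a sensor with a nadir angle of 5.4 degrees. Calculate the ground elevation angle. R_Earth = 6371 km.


r = R_E + alt = 11172.8130 km
Law of sines in the satellite / Earth-center / ground-point triangle:
  sin(nadir)/R_E = sin(90 + el)/r  =>  cos(el) = (r/R_E)*sin(nadir)
cos(el) = (11172.8130 / 6371.0000) * sin(5.4 deg) = 0.1650376
el = arccos(0.1650376) = 80.5006 deg
(Earth-central angle = 90 - nadir - el = 4.0994 deg)

80.5006 degrees


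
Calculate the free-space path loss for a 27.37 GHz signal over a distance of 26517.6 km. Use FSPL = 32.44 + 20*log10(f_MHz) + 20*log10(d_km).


f = 27.37 GHz = 27370.0000 MHz
d = 26517.6 km
FSPL = 32.44 + 20*log10(27370.0000) + 20*log10(26517.6)
FSPL = 32.44 + 88.7455 + 88.4707
FSPL = 209.6562 dB

209.6562 dB


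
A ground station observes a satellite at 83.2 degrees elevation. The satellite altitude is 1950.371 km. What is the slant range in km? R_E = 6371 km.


h = 1950.371 km, el = 83.2 deg
d = -R_E*sin(el) + sqrt((R_E*sin(el))^2 + 2*R_E*h + h^2)
d = -6371.0000*sin(1.4521) + sqrt((6371.0000*0.9929655)^2 + 2*6371.0000*1950.371 + 1950.371^2)
d = 1960.9253 km

1960.9253 km


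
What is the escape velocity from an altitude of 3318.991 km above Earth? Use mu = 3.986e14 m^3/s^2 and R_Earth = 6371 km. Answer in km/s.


r = 6371.0 + 3318.991 = 9689.9910 km = 9.689991e+06 m
v_esc = sqrt(2*mu/r) = sqrt(2*3.986e14 / 9.689991e+06)
v_esc = 9070.3064 m/s = 9.0703 km/s

9.0703 km/s


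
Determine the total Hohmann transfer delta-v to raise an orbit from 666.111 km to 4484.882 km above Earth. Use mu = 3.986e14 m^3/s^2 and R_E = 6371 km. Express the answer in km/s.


r1 = 7037.1110 km = 7.037111e+06 m
r2 = 10855.8820 km = 1.0855882e+07 m
dv1 = sqrt(mu/r1)*(sqrt(2*r2/(r1+r2)) - 1) = 764.3132 m/s
dv2 = sqrt(mu/r2)*(1 - sqrt(2*r1/(r1+r2))) = 685.3773 m/s
total dv = |dv1| + |dv2| = 764.3132 + 685.3773 = 1449.6905 m/s = 1.4497 km/s

1.4497 km/s


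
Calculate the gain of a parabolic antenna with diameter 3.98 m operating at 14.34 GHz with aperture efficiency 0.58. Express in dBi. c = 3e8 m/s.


lambda = c/f = 3e8 / 1.434e+10 = 0.0209205 m
G = eta*(pi*D/lambda)^2 = 0.58*(pi*3.98/0.0209205)^2
G = 207180.8814 (linear)
G = 10*log10(207180.8814) = 53.1635 dBi

53.1635 dBi


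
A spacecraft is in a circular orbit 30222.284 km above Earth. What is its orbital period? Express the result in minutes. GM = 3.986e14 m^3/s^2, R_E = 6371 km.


r = 36593.2840 km = 3.6593284e+07 m
T = 2*pi*sqrt(r^3/mu) = 2*pi*sqrt(4.9000911e+22 / 3.986e14)
T = 69664.7849 s = 1161.0797 min

1161.0797 minutes


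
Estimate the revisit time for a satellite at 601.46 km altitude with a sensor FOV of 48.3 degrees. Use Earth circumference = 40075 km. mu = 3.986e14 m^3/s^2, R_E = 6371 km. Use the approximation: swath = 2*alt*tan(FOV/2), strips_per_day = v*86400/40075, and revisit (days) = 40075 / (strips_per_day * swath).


swath = 2*601.46*tan(0.421497) = 539.3524 km
v = sqrt(mu/r) = 7560.9372 m/s = 7.5609 km/s
strips/day = v*86400/40075 = 7.5609*86400/40075 = 16.3011
coverage/day = strips * swath = 16.3011 * 539.3524 = 8792.0159 km
revisit = 40075 / 8792.0159 = 4.5581 days

4.5581 days


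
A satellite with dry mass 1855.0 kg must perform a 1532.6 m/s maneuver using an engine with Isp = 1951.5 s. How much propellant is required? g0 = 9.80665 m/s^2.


ve = Isp * g0 = 1951.5 * 9.80665 = 19137.677475 m/s
mass ratio = exp(dv/ve) = exp(1532.6/19137.677475) = 1.08337684
m_prop = m_dry * (mr - 1) = 1855.0 * (1.08337684 - 1)
m_prop = 154.6640 kg

154.6640 kg


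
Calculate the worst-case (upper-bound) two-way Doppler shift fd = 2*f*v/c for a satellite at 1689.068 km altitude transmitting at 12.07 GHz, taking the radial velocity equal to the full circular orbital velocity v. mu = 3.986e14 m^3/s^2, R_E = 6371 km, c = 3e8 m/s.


r = 8.060068e+06 m
v = sqrt(mu/r) = 7032.3308 m/s (worst-case radial velocity)
f = 12.07 GHz = 1.207e+10 Hz
fd = 2*f*v/c = 2*1.207e+10*7032.3308/3.0e+08
fd = 565868.2217 Hz

565868.2217 Hz


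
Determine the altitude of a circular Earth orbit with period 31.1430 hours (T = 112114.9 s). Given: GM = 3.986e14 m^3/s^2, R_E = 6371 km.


T = 112114.9 s
r = (mu*T^2/(4*pi^2))^(1/3) = (3.986e14 * 112114.9^2 / (4*pi^2))^(1/3)
r = 5.0253704e+07 m = 50253.7037 km
alt = r - R_E = 50253.7037 - 6371 = 43882.7037 km

43882.7037 km


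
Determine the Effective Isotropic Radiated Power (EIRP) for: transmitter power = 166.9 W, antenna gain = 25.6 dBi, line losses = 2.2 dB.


Pt = 166.9 W = 22.2246 dBW
EIRP = Pt_dBW + Gt - losses = 22.2246 + 25.6 - 2.2 = 45.6246 dBW

45.6246 dBW


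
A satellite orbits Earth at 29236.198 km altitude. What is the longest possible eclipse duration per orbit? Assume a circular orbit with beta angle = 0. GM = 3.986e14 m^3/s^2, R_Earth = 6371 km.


r = 35607.1980 km
T = 1114.4656 min
Eclipse fraction = arcsin(R_E/r)/pi = arcsin(6371.0000/35607.1980)/pi
= arcsin(0.1789245)/pi = 0.05726178
Eclipse duration = 0.05726178 * 1114.4656 = 63.8163 min

63.8163 minutes


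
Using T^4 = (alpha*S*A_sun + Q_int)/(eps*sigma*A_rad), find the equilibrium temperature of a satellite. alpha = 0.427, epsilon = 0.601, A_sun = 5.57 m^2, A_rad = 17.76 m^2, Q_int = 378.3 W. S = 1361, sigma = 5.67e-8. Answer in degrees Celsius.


Numerator = alpha*S*A_sun + Q_int = 0.427*1361*5.57 + 378.3 = 3615.2888 W
Denominator = eps*sigma*A_rad = 0.601*5.67e-8*17.76 = 6.0520219e-07 W/K^4
T^4 = 5.9736875e+09 K^4
T = 278.0101 K = 4.8601 C

4.8601 degrees Celsius


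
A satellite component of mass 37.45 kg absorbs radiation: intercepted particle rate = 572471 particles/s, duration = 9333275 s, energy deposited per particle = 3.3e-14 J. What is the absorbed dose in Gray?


Total energy deposited = rate * time * E_per
  = 572471 * 9333275 * 3.3e-14 = 0.17632 J
Dose = E_total / mass = 0.17632 / 37.45
Dose = 0.004708143 Gy

0.0047 Gy


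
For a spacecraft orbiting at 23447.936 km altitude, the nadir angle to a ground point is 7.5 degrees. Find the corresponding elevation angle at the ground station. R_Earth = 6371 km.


r = R_E + alt = 29818.9360 km
Law of sines in the satellite / Earth-center / ground-point triangle:
  sin(nadir)/R_E = sin(90 + el)/r  =>  cos(el) = (r/R_E)*sin(nadir)
cos(el) = (29818.9360 / 6371.0000) * sin(7.5 deg) = 0.610917
el = arccos(0.610917) = 52.3442 deg
(Earth-central angle = 90 - nadir - el = 30.1558 deg)

52.3442 degrees


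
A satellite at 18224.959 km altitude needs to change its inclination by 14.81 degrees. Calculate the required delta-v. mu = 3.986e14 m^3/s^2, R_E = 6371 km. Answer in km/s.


r = 24595.9590 km = 2.4595959e+07 m
V = sqrt(mu/r) = 4025.6570 m/s
di = 14.81 deg = 0.2584833 rad
dV = 2*V*sin(di/2) = 2*4025.6570*sin(0.1292416)
dV = 1037.6705 m/s = 1.0377 km/s

1.0377 km/s


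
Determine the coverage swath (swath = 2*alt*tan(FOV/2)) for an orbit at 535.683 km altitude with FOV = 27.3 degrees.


FOV = 27.3 deg = 0.4764749 rad
swath = 2 * alt * tan(FOV/2) = 2 * 535.683 * tan(0.2382374)
swath = 2 * 535.683 * 0.2428494
swath = 260.1806 km

260.1806 km


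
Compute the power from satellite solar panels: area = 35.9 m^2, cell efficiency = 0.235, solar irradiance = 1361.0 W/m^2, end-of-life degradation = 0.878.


P = area * eta * S * degradation
P = 35.9 * 0.235 * 1361.0 * 0.878
P = 10081.2632 W

10081.2632 W


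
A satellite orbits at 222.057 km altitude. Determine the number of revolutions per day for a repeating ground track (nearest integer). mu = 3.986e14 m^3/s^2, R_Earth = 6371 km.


r = 6.593057e+06 m
T = 2*pi*sqrt(r^3/mu) = 5327.7209 s = 88.7953 min
revs/day = 1440 / 88.7953 = 16.2171
Rounded: 16 revolutions per day

16 revolutions per day


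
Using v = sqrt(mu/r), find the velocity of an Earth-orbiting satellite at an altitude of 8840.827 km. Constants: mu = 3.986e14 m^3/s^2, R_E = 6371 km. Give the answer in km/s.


r = R_E + alt = 6371.0 + 8840.827 = 15211.8270 km = 1.5211827e+07 m
v = sqrt(mu/r) = sqrt(3.986e14 / 1.5211827e+07) = 5118.9155 m/s = 5.1189 km/s

5.1189 km/s


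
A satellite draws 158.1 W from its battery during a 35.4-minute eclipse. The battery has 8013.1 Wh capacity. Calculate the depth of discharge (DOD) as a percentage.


E_used = P * t / 60 = 158.1 * 35.4 / 60 = 93.2790 Wh
DOD = E_used / E_total * 100 = 93.2790 / 8013.1 * 100
DOD = 1.1641 %

1.1641 %


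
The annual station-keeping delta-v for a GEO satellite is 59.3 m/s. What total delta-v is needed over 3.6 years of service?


dV = rate * years = 59.3 * 3.6
dV = 213.4800 m/s

213.4800 m/s


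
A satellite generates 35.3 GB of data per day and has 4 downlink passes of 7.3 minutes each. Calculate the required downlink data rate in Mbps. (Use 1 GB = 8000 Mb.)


total contact time = 4 * 7.3 * 60 = 1752.0000 s
data = 35.3 GB = 282400.0000 Mb
rate = 282400.0000 / 1752.0000 = 161.1872 Mbps

161.1872 Mbps


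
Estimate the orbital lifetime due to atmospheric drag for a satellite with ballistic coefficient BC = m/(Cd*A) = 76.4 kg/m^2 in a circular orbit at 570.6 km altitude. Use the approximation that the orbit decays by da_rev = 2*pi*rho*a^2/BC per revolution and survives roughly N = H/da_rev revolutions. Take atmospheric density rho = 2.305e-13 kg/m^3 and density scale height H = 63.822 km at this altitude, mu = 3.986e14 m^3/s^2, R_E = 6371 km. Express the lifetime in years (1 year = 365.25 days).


a = R_E + alt = 6941.6000 km = 6.9416e+06 m
da_rev = 2*pi*rho*a^2/BC = 2*pi*2.305e-13*(6.9416e+06)^2/76.4 = 0.913432813 m per revolution
N = H/da_rev = 63822.0000 m / 0.913432813 m = 69870.4920 revolutions
P = 2*pi*sqrt(a^3/mu) = 5755.7324 s
lifetime = N*P = 69870.4920 * 5755.7324 = 4.0215586e+08 s = 4654.5817 days
years = 4654.5817 / 365.25 = 12.7436 years

12.7436 years


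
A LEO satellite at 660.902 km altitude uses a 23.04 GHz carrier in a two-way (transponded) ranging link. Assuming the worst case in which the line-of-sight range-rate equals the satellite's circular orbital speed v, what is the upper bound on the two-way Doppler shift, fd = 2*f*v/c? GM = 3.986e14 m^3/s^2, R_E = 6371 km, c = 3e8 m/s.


r = 7.031902e+06 m
v = sqrt(mu/r) = 7528.9124 m/s (worst-case radial velocity)
f = 23.04 GHz = 2.304e+10 Hz
fd = 2*f*v/c = 2*2.304e+10*7528.9124/3.0e+08
fd = 1.1564409e+06 Hz

1.1564e+06 Hz


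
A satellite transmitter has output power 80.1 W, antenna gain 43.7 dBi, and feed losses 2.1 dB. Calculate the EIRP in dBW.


Pt = 80.1 W = 19.0363 dBW
EIRP = Pt_dBW + Gt - losses = 19.0363 + 43.7 - 2.1 = 60.6363 dBW

60.6363 dBW


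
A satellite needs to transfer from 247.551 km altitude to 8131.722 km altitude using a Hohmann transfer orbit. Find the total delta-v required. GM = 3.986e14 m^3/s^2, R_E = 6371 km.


r1 = 6618.5510 km = 6.618551e+06 m
r2 = 14502.7220 km = 1.4502722e+07 m
dv1 = sqrt(mu/r1)*(sqrt(2*r2/(r1+r2)) - 1) = 1333.7952 m/s
dv2 = sqrt(mu/r2)*(1 - sqrt(2*r1/(r1+r2))) = 1092.2580 m/s
total dv = |dv1| + |dv2| = 1333.7952 + 1092.2580 = 2426.0532 m/s = 2.4261 km/s

2.4261 km/s


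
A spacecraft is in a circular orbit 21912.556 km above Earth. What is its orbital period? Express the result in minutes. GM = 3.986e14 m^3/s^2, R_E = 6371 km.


r = 28283.5560 km = 2.8283556e+07 m
T = 2*pi*sqrt(r^3/mu) = 2*pi*sqrt(2.26257e+22 / 3.986e14)
T = 47338.2542 s = 788.9709 min

788.9709 minutes


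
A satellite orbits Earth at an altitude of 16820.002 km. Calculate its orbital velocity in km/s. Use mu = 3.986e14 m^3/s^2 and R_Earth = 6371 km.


r = R_E + alt = 6371.0 + 16820.002 = 23191.0020 km = 2.3191002e+07 m
v = sqrt(mu/r) = sqrt(3.986e14 / 2.3191002e+07) = 4145.8052 m/s = 4.1458 km/s

4.1458 km/s


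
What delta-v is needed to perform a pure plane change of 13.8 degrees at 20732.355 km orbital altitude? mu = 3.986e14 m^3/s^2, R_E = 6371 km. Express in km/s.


r = 27103.3550 km = 2.7103355e+07 m
V = sqrt(mu/r) = 3834.9272 m/s
di = 13.8 deg = 0.2408554 rad
dV = 2*V*sin(di/2) = 2*3834.9272*sin(0.1204277)
dV = 921.4321 m/s = 0.9214321 km/s

0.9214 km/s


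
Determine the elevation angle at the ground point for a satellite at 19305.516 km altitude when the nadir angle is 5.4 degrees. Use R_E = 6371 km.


r = R_E + alt = 25676.5160 km
Law of sines in the satellite / Earth-center / ground-point triangle:
  sin(nadir)/R_E = sin(90 + el)/r  =>  cos(el) = (r/R_E)*sin(nadir)
cos(el) = (25676.5160 / 6371.0000) * sin(5.4 deg) = 0.379277
el = arccos(0.379277) = 67.7111 deg
(Earth-central angle = 90 - nadir - el = 16.8889 deg)

67.7111 degrees


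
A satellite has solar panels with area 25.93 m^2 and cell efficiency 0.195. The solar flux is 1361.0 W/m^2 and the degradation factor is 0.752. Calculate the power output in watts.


P = area * eta * S * degradation
P = 25.93 * 0.195 * 1361.0 * 0.752
P = 5175.0326 W

5175.0326 W


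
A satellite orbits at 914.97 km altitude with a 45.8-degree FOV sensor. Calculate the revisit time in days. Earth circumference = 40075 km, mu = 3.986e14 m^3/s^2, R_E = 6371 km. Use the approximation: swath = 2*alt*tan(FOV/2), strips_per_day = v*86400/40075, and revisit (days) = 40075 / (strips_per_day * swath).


swath = 2*914.97*tan(0.3996804) = 772.9969 km
v = sqrt(mu/r) = 7396.4778 m/s = 7.3965 km/s
strips/day = v*86400/40075 = 7.3965*86400/40075 = 15.9465
coverage/day = strips * swath = 15.9465 * 772.9969 = 12326.5895 km
revisit = 40075 / 12326.5895 = 3.2511 days

3.2511 days


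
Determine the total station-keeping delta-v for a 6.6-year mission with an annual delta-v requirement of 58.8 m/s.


dV = rate * years = 58.8 * 6.6
dV = 388.0800 m/s

388.0800 m/s


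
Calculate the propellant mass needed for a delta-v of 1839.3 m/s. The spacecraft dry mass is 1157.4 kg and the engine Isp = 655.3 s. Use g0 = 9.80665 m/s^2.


ve = Isp * g0 = 655.3 * 9.80665 = 6426.297745 m/s
mass ratio = exp(dv/ve) = exp(1839.3/6426.297745) = 1.33137809
m_prop = m_dry * (mr - 1) = 1157.4 * (1.33137809 - 1)
m_prop = 383.5370 kg

383.5370 kg


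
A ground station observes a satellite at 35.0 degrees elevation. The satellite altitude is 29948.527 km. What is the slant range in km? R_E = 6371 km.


h = 29948.527 km, el = 35.0 deg
d = -R_E*sin(el) + sqrt((R_E*sin(el))^2 + 2*R_E*h + h^2)
d = -6371.0000*sin(0.6108652) + sqrt((6371.0000*0.5735764)^2 + 2*6371.0000*29948.527 + 29948.527^2)
d = 32288.3652 km

32288.3652 km


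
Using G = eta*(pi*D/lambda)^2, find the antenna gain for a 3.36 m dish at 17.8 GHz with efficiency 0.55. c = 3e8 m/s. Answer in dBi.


lambda = c/f = 3e8 / 1.78e+10 = 0.01685393 m
G = eta*(pi*D/lambda)^2 = 0.55*(pi*3.36/0.01685393)^2
G = 215743.8799 (linear)
G = 10*log10(215743.8799) = 53.3394 dBi

53.3394 dBi


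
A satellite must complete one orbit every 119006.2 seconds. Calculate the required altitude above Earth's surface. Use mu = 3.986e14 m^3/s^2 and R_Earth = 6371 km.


T = 119006.2 s
r = (mu*T^2/(4*pi^2))^(1/3) = (3.986e14 * 119006.2^2 / (4*pi^2))^(1/3)
r = 5.2292441e+07 m = 52292.4405 km
alt = r - R_E = 52292.4405 - 6371 = 45921.4405 km

45921.4405 km


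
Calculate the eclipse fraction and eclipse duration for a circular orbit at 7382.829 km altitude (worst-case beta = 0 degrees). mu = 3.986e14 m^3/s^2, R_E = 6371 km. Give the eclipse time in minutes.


r = 13753.8290 km
T = 267.5441 min
Eclipse fraction = arcsin(R_E/r)/pi = arcsin(6371.0000/13753.8290)/pi
= arcsin(0.4632165)/pi = 0.1533048
Eclipse duration = 0.1533048 * 267.5441 = 41.0158 min

41.0158 minutes


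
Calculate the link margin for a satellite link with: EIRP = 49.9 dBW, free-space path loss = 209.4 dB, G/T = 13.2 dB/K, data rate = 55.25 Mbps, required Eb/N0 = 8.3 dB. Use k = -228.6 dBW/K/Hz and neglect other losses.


C/N0 = EIRP - FSPL + G/T - k = 49.9 - 209.4 + 13.2 - (-228.6)
C/N0 = 82.3000 dB-Hz
R_b = 55.25 Mbps = 5.525e+07 bps -> 10*log10(R_b) = 77.4233 dB-Hz
Eb/N0 = C/N0 - 10*log10(R_b) = 82.3000 - 77.4233 = 4.8767 dB
Margin = Eb/N0 - Eb/N0_req = 4.8767 - 8.3 = -3.4233 dB (negative margin: link does not close)

-3.4233 dB


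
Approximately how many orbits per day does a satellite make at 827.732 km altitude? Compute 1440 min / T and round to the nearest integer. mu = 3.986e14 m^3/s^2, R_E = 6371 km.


r = 7.198732e+06 m
T = 2*pi*sqrt(r^3/mu) = 6078.4833 s = 101.3081 min
revs/day = 1440 / 101.3081 = 14.2141
Rounded: 14 revolutions per day

14 revolutions per day


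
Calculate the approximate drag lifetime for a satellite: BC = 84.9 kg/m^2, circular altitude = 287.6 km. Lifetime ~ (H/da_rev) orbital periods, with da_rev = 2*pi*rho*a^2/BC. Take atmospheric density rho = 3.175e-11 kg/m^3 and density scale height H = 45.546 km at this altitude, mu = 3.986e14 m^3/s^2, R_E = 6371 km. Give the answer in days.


a = R_E + alt = 6658.6000 km = 6.6586e+06 m
da_rev = 2*pi*rho*a^2/BC = 2*pi*3.175e-11*(6.6586e+06)^2/84.9 = 104.179378 m per revolution
N = H/da_rev = 45546.0000 m / 104.179378 m = 437.1882 revolutions
P = 2*pi*sqrt(a^3/mu) = 5407.3641 s
lifetime = N*P = 437.1882 * 5407.3641 = 2.364036e+06 s = 27.3615 days

27.3615 days


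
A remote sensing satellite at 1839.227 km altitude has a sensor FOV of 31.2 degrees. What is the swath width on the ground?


FOV = 31.2 deg = 0.5445427 rad
swath = 2 * alt * tan(FOV/2) = 2 * 1839.227 * tan(0.2722714)
swath = 2 * 1839.227 * 0.279205
swath = 1027.0428 km

1027.0428 km


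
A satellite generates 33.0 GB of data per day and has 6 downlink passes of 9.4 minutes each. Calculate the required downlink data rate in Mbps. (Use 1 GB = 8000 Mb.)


total contact time = 6 * 9.4 * 60 = 3384.0000 s
data = 33.0 GB = 264000.0000 Mb
rate = 264000.0000 / 3384.0000 = 78.0142 Mbps

78.0142 Mbps


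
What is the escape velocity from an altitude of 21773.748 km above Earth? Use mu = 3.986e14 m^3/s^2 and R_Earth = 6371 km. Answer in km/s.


r = 6371.0 + 21773.748 = 28144.7480 km = 2.8144748e+07 m
v_esc = sqrt(2*mu/r) = sqrt(2*3.986e14 / 2.8144748e+07)
v_esc = 5322.1237 m/s = 5.3221 km/s

5.3221 km/s


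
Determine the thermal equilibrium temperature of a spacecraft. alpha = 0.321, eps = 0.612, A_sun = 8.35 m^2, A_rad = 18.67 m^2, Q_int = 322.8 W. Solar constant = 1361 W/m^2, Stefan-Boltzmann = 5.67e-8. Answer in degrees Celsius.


Numerator = alpha*S*A_sun + Q_int = 0.321*1361*8.35 + 322.8 = 3970.7564 W
Denominator = eps*sigma*A_rad = 0.612*5.67e-8*18.67 = 6.4785647e-07 W/K^4
T^4 = 6.129068e+09 K^4
T = 279.8006 K = 6.6506 C

6.6506 degrees Celsius


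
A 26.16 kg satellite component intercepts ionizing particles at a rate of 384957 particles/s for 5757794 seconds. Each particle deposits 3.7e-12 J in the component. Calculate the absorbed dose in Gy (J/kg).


Total energy deposited = rate * time * E_per
  = 384957 * 5757794 * 3.7e-12 = 8.2011 J
Dose = E_total / mass = 8.2011 / 26.16
Dose = 0.3134962 Gy

0.3135 Gy


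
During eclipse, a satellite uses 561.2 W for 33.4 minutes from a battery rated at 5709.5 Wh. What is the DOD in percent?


E_used = P * t / 60 = 561.2 * 33.4 / 60 = 312.4013 Wh
DOD = E_used / E_total * 100 = 312.4013 / 5709.5 * 100
DOD = 5.4716 %

5.4716 %


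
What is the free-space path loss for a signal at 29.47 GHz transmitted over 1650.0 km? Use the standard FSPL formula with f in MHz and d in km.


f = 29.47 GHz = 29470.0000 MHz
d = 1650.0 km
FSPL = 32.44 + 20*log10(29470.0000) + 20*log10(1650.0)
FSPL = 32.44 + 89.3876 + 64.3497
FSPL = 186.1773 dB

186.1773 dB


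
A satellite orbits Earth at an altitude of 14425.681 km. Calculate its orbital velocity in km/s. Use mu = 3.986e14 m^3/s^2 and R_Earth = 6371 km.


r = R_E + alt = 6371.0 + 14425.681 = 20796.6810 km = 2.0796681e+07 m
v = sqrt(mu/r) = sqrt(3.986e14 / 2.0796681e+07) = 4377.9584 m/s = 4.3780 km/s

4.3780 km/s


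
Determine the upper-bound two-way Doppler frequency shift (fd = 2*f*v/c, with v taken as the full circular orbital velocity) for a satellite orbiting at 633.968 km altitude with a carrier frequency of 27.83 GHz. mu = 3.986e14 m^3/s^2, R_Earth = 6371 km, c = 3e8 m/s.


r = 7.004968e+06 m
v = sqrt(mu/r) = 7543.3728 m/s (worst-case radial velocity)
f = 27.83 GHz = 2.783e+10 Hz
fd = 2*f*v/c = 2*2.783e+10*7543.3728/3.0e+08
fd = 1.3995471e+06 Hz

1.3995e+06 Hz


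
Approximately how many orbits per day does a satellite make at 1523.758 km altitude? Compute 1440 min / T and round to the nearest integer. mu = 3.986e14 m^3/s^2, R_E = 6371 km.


r = 7.894758e+06 m
T = 2*pi*sqrt(r^3/mu) = 6981.0292 s = 116.3505 min
revs/day = 1440 / 116.3505 = 12.3764
Rounded: 12 revolutions per day

12 revolutions per day


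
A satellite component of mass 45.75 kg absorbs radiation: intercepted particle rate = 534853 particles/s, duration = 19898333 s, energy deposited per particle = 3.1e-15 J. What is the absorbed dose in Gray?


Total energy deposited = rate * time * E_per
  = 534853 * 19898333 * 3.1e-15 = 0.03299232 J
Dose = E_total / mass = 0.03299232 / 45.75
Dose = 7.2114355e-04 Gy

7.2114e-04 Gy


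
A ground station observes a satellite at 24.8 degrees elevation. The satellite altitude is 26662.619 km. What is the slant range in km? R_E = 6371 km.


h = 26662.619 km, el = 24.8 deg
d = -R_E*sin(el) + sqrt((R_E*sin(el))^2 + 2*R_E*h + h^2)
d = -6371.0000*sin(0.4328417) + sqrt((6371.0000*0.4194521)^2 + 2*6371.0000*26662.619 + 26662.619^2)
d = 29851.0729 km

29851.0729 km


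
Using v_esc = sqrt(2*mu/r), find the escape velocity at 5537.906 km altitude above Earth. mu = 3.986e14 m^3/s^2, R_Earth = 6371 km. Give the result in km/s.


r = 6371.0 + 5537.906 = 11908.9060 km = 1.1908906e+07 m
v_esc = sqrt(2*mu/r) = sqrt(2*3.986e14 / 1.1908906e+07)
v_esc = 8181.7784 m/s = 8.1818 km/s

8.1818 km/s


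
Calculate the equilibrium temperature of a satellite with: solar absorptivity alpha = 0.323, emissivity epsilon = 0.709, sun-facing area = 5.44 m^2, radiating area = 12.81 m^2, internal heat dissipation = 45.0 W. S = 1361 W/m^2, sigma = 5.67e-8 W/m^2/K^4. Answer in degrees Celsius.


Numerator = alpha*S*A_sun + Q_int = 0.323*1361*5.44 + 45.0 = 2436.4403 W
Denominator = eps*sigma*A_rad = 0.709*5.67e-8*12.81 = 5.1496584e-07 W/K^4
T^4 = 4.7312659e+09 K^4
T = 262.2674 K = -10.8826 C

-10.8826 degrees Celsius


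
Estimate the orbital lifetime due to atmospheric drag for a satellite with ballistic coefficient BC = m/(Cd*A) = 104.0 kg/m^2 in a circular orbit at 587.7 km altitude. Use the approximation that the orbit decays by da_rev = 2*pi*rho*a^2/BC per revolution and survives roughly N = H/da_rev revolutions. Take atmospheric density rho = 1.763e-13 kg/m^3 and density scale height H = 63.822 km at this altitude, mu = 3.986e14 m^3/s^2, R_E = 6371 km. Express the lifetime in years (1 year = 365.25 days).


a = R_E + alt = 6958.7000 km = 6.9587e+06 m
da_rev = 2*pi*rho*a^2/BC = 2*pi*1.763e-13*(6.9587e+06)^2/104.0 = 0.515768802 m per revolution
N = H/da_rev = 63822.0000 m / 0.515768802 m = 123741.4899 revolutions
P = 2*pi*sqrt(a^3/mu) = 5777.0136 s
lifetime = N*P = 123741.4899 * 5777.0136 = 7.1485627e+08 s = 8273.7995 days
years = 8273.7995 / 365.25 = 22.6524 years

22.6524 years


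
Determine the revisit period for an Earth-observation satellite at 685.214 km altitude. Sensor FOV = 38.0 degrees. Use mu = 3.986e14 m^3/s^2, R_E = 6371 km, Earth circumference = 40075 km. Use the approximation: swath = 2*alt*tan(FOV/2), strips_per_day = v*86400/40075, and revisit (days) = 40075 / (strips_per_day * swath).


swath = 2*685.214*tan(0.3316126) = 471.8762 km
v = sqrt(mu/r) = 7515.9308 m/s = 7.5159 km/s
strips/day = v*86400/40075 = 7.5159*86400/40075 = 16.2040
coverage/day = strips * swath = 16.2040 * 471.8762 = 7646.2952 km
revisit = 40075 / 7646.2952 = 5.2411 days

5.2411 days


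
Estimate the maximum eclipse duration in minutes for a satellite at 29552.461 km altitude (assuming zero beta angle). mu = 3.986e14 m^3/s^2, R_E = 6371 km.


r = 35923.4610 km
T = 1129.3465 min
Eclipse fraction = arcsin(R_E/r)/pi = arcsin(6371.0000/35923.4610)/pi
= arcsin(0.1773493)/pi = 0.05675223
Eclipse duration = 0.05675223 * 1129.3465 = 64.0929 min

64.0929 minutes


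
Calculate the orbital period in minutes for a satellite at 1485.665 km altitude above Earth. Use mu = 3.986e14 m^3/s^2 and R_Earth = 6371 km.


r = 7856.6650 km = 7.856665e+06 m
T = 2*pi*sqrt(r^3/mu) = 2*pi*sqrt(4.8496981e+20 / 3.986e14)
T = 6930.5639 s = 115.5094 min

115.5094 minutes


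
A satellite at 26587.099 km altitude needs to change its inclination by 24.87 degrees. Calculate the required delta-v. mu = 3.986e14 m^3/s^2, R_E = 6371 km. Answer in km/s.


r = 32958.0990 km = 3.2958099e+07 m
V = sqrt(mu/r) = 3477.6636 m/s
di = 24.87 deg = 0.4340634 rad
dV = 2*V*sin(di/2) = 2*3477.6636*sin(0.2170317)
dV = 1497.7038 m/s = 1.4977 km/s

1.4977 km/s


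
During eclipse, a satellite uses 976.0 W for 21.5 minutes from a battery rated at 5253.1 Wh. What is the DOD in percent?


E_used = P * t / 60 = 976.0 * 21.5 / 60 = 349.7333 Wh
DOD = E_used / E_total * 100 = 349.7333 / 5253.1 * 100
DOD = 6.6577 %

6.6577 %


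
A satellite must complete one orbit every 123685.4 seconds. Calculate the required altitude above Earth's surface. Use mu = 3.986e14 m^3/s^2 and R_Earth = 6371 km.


T = 123685.4 s
r = (mu*T^2/(4*pi^2))^(1/3) = (3.986e14 * 123685.4^2 / (4*pi^2))^(1/3)
r = 5.3654334e+07 m = 53654.3343 km
alt = r - R_E = 53654.3343 - 6371 = 47283.3343 km

47283.3343 km


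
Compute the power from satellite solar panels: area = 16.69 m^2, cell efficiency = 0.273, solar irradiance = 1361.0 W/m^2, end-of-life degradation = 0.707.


P = area * eta * S * degradation
P = 16.69 * 0.273 * 1361.0 * 0.707
P = 4384.2622 W

4384.2622 W


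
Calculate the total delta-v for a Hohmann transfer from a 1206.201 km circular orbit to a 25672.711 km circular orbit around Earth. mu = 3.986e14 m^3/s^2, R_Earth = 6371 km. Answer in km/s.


r1 = 7577.2010 km = 7.577201e+06 m
r2 = 32043.7110 km = 3.2043711e+07 m
dv1 = sqrt(mu/r1)*(sqrt(2*r2/(r1+r2)) - 1) = 1971.4634 m/s
dv2 = sqrt(mu/r2)*(1 - sqrt(2*r1/(r1+r2))) = 1345.6885 m/s
total dv = |dv1| + |dv2| = 1971.4634 + 1345.6885 = 3317.1518 m/s = 3.3172 km/s

3.3172 km/s


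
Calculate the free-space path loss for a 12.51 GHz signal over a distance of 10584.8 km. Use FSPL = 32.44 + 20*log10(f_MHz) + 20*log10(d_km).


f = 12.51 GHz = 12510.0000 MHz
d = 10584.8 km
FSPL = 32.44 + 20*log10(12510.0000) + 20*log10(10584.8)
FSPL = 32.44 + 81.9451 + 80.4937
FSPL = 194.8788 dB

194.8788 dB


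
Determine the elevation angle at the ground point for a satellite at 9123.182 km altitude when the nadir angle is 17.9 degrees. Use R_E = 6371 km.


r = R_E + alt = 15494.1820 km
Law of sines in the satellite / Earth-center / ground-point triangle:
  sin(nadir)/R_E = sin(90 + el)/r  =>  cos(el) = (r/R_E)*sin(nadir)
cos(el) = (15494.1820 / 6371.0000) * sin(17.9 deg) = 0.747487
el = arccos(0.747487) = 41.6268 deg
(Earth-central angle = 90 - nadir - el = 30.4732 deg)

41.6268 degrees


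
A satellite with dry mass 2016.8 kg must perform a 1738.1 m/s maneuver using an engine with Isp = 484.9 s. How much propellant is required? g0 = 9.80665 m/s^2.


ve = Isp * g0 = 484.9 * 9.80665 = 4755.244585 m/s
mass ratio = exp(dv/ve) = exp(1738.1/4755.244585) = 1.44125206
m_prop = m_dry * (mr - 1) = 2016.8 * (1.44125206 - 1)
m_prop = 889.9171 kg

889.9171 kg


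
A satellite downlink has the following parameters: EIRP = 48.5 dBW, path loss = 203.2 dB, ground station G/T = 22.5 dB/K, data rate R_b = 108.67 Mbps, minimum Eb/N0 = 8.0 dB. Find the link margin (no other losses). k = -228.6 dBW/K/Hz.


C/N0 = EIRP - FSPL + G/T - k = 48.5 - 203.2 + 22.5 - (-228.6)
C/N0 = 96.4000 dB-Hz
R_b = 108.67 Mbps = 1.0867e+08 bps -> 10*log10(R_b) = 80.3611 dB-Hz
Eb/N0 = C/N0 - 10*log10(R_b) = 96.4000 - 80.3611 = 16.0389 dB
Margin = Eb/N0 - Eb/N0_req = 16.0389 - 8.0 = 8.0389 dB (link closes)

8.0389 dB


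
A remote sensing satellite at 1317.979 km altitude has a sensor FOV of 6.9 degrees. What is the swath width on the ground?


FOV = 6.9 deg = 0.1204277 rad
swath = 2 * alt * tan(FOV/2) = 2 * 1317.979 * tan(0.06021386)
swath = 2 * 1317.979 * 0.06028674
swath = 158.9133 km

158.9133 km


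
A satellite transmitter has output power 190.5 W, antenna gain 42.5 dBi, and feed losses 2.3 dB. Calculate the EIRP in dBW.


Pt = 190.5 W = 22.7989 dBW
EIRP = Pt_dBW + Gt - losses = 22.7989 + 42.5 - 2.3 = 62.9989 dBW

62.9989 dBW


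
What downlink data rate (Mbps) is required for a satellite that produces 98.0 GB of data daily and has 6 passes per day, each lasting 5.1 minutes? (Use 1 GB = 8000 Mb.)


total contact time = 6 * 5.1 * 60 = 1836.0000 s
data = 98.0 GB = 784000.0000 Mb
rate = 784000.0000 / 1836.0000 = 427.0153 Mbps

427.0153 Mbps


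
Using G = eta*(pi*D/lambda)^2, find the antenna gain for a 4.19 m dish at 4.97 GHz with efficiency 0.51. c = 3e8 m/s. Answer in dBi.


lambda = c/f = 3e8 / 4.97e+09 = 0.06036217 m
G = eta*(pi*D/lambda)^2 = 0.51*(pi*4.19/0.06036217)^2
G = 24253.1546 (linear)
G = 10*log10(24253.1546) = 43.8477 dBi

43.8477 dBi


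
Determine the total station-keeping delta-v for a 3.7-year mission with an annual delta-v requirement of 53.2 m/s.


dV = rate * years = 53.2 * 3.7
dV = 196.8400 m/s

196.8400 m/s


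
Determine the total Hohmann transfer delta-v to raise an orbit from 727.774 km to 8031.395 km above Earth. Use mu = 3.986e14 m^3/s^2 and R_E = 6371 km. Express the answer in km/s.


r1 = 7098.7740 km = 7.098774e+06 m
r2 = 14402.3950 km = 1.4402395e+07 m
dv1 = sqrt(mu/r1)*(sqrt(2*r2/(r1+r2)) - 1) = 1179.8122 m/s
dv2 = sqrt(mu/r2)*(1 - sqrt(2*r1/(r1+r2))) = 985.8844 m/s
total dv = |dv1| + |dv2| = 1179.8122 + 985.8844 = 2165.6966 m/s = 2.1657 km/s

2.1657 km/s


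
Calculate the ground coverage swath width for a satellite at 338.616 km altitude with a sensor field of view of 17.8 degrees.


FOV = 17.8 deg = 0.3106686 rad
swath = 2 * alt * tan(FOV/2) = 2 * 338.616 * tan(0.1553343)
swath = 2 * 338.616 * 0.1565958
swath = 106.0517 km

106.0517 km


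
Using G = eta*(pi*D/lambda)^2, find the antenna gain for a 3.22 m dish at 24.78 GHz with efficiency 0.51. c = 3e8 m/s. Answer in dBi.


lambda = c/f = 3e8 / 2.478e+10 = 0.01210654 m
G = eta*(pi*D/lambda)^2 = 0.51*(pi*3.22/0.01210654)^2
G = 356075.2267 (linear)
G = 10*log10(356075.2267) = 55.5154 dBi

55.5154 dBi


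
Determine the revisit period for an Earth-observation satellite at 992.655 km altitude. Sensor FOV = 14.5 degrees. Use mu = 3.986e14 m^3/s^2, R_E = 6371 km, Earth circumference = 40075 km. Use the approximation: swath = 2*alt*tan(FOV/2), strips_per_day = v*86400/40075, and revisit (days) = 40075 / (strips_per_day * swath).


swath = 2*992.655*tan(0.1265364) = 252.5633 km
v = sqrt(mu/r) = 7357.3587 m/s = 7.3574 km/s
strips/day = v*86400/40075 = 7.3574*86400/40075 = 15.8622
coverage/day = strips * swath = 15.8622 * 252.5633 = 4006.1983 km
revisit = 40075 / 4006.1983 = 10.0032 days

10.0032 days
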